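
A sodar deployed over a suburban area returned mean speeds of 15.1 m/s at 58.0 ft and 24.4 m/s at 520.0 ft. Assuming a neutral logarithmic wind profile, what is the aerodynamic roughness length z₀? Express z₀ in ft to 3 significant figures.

z₀ ≈ 1.65 ft

Log law: V(z) ∝ ln(z/z₀). With r = V₁/V₂ = 15.1/24.4 = 0.61885,
r · ln(z₂/z₀) = ln(z₁/z₀) ⇒ ln z₀ = (ln z₁ − r·ln z₂)/(1 − r)
ln z₀ = (4.06044 − 0.61885×6.25383) / 0.38115 = 0.4991
z₀ = exp(0.4991) = 1.647 ft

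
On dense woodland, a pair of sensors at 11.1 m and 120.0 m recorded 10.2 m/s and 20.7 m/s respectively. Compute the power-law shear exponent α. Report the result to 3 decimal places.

Power law: V₂/V₁ = (z₂/z₁)^α ⇒ α = ln(V₂/V₁) / ln(z₂/z₁)
α = ln(20.7/10.2) / ln(120.0/11.1) = ln(2.0294) / ln(10.8108)
  = 0.70775 / 2.38055 = 0.29730

α ≈ 0.297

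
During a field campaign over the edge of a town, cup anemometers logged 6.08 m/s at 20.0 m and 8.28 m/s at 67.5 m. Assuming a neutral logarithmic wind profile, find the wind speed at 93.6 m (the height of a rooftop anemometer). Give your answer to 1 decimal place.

Log law: V ∝ ln(z/z₀). From the pair, with r = V₁/V₂ = 0.73430,
ln z₀ = (ln z₁ − r·ln z₂)/(1 − r) = (2.9957 − 0.73430×4.2121)/0.26570 = -0.3659 → z₀ = 0.6935 m
V₃ = V₁ · ln(z₃/z₀)/ln(z₁/z₀) = 6.08 × 4.9050/3.3617 = 8.8712 m/s

8.9 m/s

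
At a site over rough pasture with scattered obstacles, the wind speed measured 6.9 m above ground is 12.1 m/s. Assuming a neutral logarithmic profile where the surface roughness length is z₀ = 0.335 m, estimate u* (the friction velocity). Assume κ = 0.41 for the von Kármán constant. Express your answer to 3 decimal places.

Log law: V(z) = (u*/κ) · ln(z/z₀) ⇒ u* = κ · V / ln(z/z₀)
u* = 0.41 × 12.1 / ln(6.9/0.335) = 0.41 × 12.1 / 3.0251
   = 4.9610 / 3.0251 = 1.6399 m/s

u* ≈ 1.640 m/s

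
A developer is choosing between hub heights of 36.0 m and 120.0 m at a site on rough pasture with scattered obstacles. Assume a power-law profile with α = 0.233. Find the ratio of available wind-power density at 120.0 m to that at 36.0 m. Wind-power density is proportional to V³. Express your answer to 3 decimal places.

Speed ratio: V_B/V_A = (z_B/z_A)^α = (120.0/36.0)^0.233 = (3.3333)^0.233 = 1.32383
Power-density ratio: P_B/P_A = (V_B/V_A)³ = (1.32383)³ = 2.32002

2.320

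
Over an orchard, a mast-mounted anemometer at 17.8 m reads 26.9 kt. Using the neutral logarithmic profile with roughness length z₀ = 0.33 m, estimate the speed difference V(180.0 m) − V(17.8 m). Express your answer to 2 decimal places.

Log law: V₂ = V₁ · ln(z₂/z₀)/ln(z₁/z₀) = 26.9 × 6.3016/3.9879 = 42.5074 kt
ΔV = 42.5074 − 26.9 = 15.6074 kt

15.61 kt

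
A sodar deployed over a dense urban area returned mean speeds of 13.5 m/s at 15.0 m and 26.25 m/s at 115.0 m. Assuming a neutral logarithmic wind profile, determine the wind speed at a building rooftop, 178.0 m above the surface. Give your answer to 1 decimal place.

29.0 m/s

Log law: V ∝ ln(z/z₀). From the pair, with r = V₁/V₂ = 0.51429,
ln z₀ = (ln z₁ − r·ln z₂)/(1 − r) = (2.7081 − 0.51429×4.7449)/0.48571 = 0.5514 → z₀ = 1.736 m
V₃ = V₁ · ln(z₃/z₀)/ln(z₁/z₀) = 13.5 × 4.6304/2.1567 = 28.9845 m/s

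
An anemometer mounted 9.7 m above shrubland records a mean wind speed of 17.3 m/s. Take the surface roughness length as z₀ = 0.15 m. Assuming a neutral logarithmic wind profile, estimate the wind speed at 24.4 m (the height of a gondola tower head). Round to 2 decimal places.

21.13 m/s

Log law: V(z) ∝ ln(z/z₀), so V₂/V₁ = ln(z₂/z₀) / ln(z₁/z₀).
ln(24.4/0.15) = 5.0917, ln(9.7/0.15) = 4.1692
V₂ = 17.3 × 5.0917/4.1692 = 17.3 × 1.2213 = 21.1277 m/s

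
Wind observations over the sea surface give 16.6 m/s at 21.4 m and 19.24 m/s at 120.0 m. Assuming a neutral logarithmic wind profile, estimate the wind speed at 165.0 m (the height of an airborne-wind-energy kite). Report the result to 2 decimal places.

Log law: V ∝ ln(z/z₀). From the pair, with r = V₁/V₂ = 0.86279,
ln z₀ = (ln z₁ − r·ln z₂)/(1 − r) = (3.0634 − 0.86279×4.7875)/0.13721 = -7.7775 → z₀ = 0.0004190 m
V₃ = V₁ · ln(z₃/z₀)/ln(z₁/z₀) = 16.6 × 12.8835/10.8409 = 19.7276 m/s

19.73 m/s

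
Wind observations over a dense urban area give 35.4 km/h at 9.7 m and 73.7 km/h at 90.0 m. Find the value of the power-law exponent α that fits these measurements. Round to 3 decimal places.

Power law: V₂/V₁ = (z₂/z₁)^α ⇒ α = ln(V₂/V₁) / ln(z₂/z₁)
α = ln(73.7/35.4) / ln(90.0/9.7) = ln(2.0819) / ln(9.2784)
  = 0.73329 / 2.22768 = 0.32917

α ≈ 0.329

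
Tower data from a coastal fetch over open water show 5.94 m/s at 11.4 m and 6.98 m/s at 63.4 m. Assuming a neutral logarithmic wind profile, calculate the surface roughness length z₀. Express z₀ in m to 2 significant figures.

z₀ ≈ 0.00063 m

Log law: V(z) ∝ ln(z/z₀). With r = V₁/V₂ = 5.94/6.98 = 0.85100,
r · ln(z₂/z₀) = ln(z₁/z₀) ⇒ ln z₀ = (ln z₁ − r·ln z₂)/(1 − r)
ln z₀ = (2.43361 − 0.85100×4.14946) / 0.14900 = -7.3665
z₀ = exp(-7.3665) = 0.0006321 m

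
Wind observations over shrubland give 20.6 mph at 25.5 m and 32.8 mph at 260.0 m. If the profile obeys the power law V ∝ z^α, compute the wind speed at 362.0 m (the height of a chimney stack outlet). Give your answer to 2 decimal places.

First find α: α = ln(V₂/V₁)/ln(z₂/z₁) = ln(32.8/20.6)/ln(260.0/25.5) = 0.46514/2.32200 = 0.2003
Extrapolate from 260.0 m to 362.0 m: V₃ = 32.8 × (362.0/260.0)^0.2003 = 32.8 × 1.0685 = 35.0483 mph

35.05 mph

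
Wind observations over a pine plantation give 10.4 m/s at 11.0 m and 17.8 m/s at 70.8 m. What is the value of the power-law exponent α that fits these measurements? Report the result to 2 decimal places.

α ≈ 0.29

Power law: V₂/V₁ = (z₂/z₁)^α ⇒ α = ln(V₂/V₁) / ln(z₂/z₁)
α = ln(17.8/10.4) / ln(70.8/11.0) = ln(1.7115) / ln(6.4364)
  = 0.53739 / 1.86196 = 0.28862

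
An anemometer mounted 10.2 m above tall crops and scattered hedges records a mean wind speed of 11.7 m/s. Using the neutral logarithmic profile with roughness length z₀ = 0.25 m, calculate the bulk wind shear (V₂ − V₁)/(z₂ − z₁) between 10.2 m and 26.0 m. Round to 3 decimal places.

0.187 m/s/m

Log law: V₂ = V₁ · ln(z₂/z₀)/ln(z₁/z₀) = 11.7 × 4.6444/3.7087 = 14.6519 m/s
ΔV/Δz = (14.6519 − 11.7)/(26.0 − 10.2) = 2.9519/15.8000 = 0.18683 m/s/m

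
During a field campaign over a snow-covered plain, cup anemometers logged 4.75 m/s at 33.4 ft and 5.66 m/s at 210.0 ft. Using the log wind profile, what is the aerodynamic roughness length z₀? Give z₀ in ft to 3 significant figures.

z₀ ≈ 0.00227 ft

Log law: V(z) ∝ ln(z/z₀). With r = V₁/V₂ = 4.75/5.66 = 0.83922,
r · ln(z₂/z₀) = ln(z₁/z₀) ⇒ ln z₀ = (ln z₁ − r·ln z₂)/(1 − r)
ln z₀ = (3.50856 − 0.83922×5.34711) / 0.16078 = -6.0883
z₀ = exp(-6.0883) = 0.002269 ft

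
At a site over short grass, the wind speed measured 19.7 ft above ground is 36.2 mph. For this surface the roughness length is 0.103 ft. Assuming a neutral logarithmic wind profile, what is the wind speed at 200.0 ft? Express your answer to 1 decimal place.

Log law: V(z) ∝ ln(z/z₀), so V₂/V₁ = ln(z₂/z₀) / ln(z₁/z₀).
ln(200.0/0.103) = 7.5713, ln(19.7/0.103) = 5.2536
V₂ = 36.2 × 7.5713/5.2536 = 36.2 × 1.4412 = 52.1700 mph

52.2 mph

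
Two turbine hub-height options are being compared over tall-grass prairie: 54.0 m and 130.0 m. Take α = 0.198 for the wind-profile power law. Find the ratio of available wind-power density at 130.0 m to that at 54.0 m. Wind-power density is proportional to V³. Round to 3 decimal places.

Speed ratio: V_B/V_A = (z_B/z_A)^α = (130.0/54.0)^0.198 = (2.4074)^0.198 = 1.19000
Power-density ratio: P_B/P_A = (V_B/V_A)³ = (1.19000)³ = 1.68516

1.685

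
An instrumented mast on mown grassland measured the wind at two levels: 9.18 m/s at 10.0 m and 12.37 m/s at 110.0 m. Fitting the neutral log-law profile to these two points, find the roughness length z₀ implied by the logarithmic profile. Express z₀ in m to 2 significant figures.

Log law: V(z) ∝ ln(z/z₀). With r = V₁/V₂ = 9.18/12.37 = 0.74212,
r · ln(z₂/z₀) = ln(z₁/z₀) ⇒ ln z₀ = (ln z₁ − r·ln z₂)/(1 − r)
ln z₀ = (2.30259 − 0.74212×4.70048) / 0.25788 = -4.5979
z₀ = exp(-4.5979) = 0.01007 m

z₀ ≈ 0.010 m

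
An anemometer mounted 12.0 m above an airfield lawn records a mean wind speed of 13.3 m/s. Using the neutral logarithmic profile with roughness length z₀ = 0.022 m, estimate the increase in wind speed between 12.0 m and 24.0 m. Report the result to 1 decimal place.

Log law: V₂ = V₁ · ln(z₂/z₀)/ln(z₁/z₀) = 13.3 × 6.9948/6.3016 = 14.7629 m/s
ΔV = 14.7629 − 13.3 = 1.4629 m/s

1.5 m/s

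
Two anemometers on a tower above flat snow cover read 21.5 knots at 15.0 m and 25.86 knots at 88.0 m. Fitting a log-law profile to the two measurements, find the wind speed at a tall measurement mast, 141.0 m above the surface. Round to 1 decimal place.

27.0 knots

Log law: V ∝ ln(z/z₀). From the pair, with r = V₁/V₂ = 0.83140,
ln z₀ = (ln z₁ − r·ln z₂)/(1 − r) = (2.7081 − 0.83140×4.4773)/0.16860 = -6.0166 → z₀ = 0.002438 m
V₃ = V₁ · ln(z₃/z₀)/ln(z₁/z₀) = 21.5 × 10.9654/8.7247 = 27.0217 knots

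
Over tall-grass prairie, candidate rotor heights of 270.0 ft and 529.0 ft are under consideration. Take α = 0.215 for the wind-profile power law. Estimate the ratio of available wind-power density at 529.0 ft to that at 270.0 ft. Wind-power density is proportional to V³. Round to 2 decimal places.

1.54

Speed ratio: V_B/V_A = (z_B/z_A)^α = (529.0/270.0)^0.215 = (1.9593)^0.215 = 1.15558
Power-density ratio: P_B/P_A = (V_B/V_A)³ = (1.15558)³ = 1.54312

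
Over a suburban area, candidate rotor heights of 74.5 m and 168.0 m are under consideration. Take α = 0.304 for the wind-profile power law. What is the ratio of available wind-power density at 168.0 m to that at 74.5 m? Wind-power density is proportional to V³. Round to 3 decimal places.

Speed ratio: V_B/V_A = (z_B/z_A)^α = (168.0/74.5)^0.304 = (2.2550)^0.304 = 1.28044
Power-density ratio: P_B/P_A = (V_B/V_A)³ = (1.28044)³ = 2.09931

2.099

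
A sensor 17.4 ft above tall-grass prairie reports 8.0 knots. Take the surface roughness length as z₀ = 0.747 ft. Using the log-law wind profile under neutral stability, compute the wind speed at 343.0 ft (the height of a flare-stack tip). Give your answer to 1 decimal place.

Log law: V(z) ∝ ln(z/z₀), so V₂/V₁ = ln(z₂/z₀) / ln(z₁/z₀).
ln(343.0/0.747) = 6.1294, ln(17.4/0.747) = 3.1482
V₂ = 8.0 × 6.1294/3.1482 = 8.0 × 1.9470 = 15.5759 knots

15.6 knots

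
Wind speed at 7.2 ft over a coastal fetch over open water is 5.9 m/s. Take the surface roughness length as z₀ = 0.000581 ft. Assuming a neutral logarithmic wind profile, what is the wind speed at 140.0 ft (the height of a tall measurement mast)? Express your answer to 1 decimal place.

7.8 m/s

Log law: V(z) ∝ ln(z/z₀), so V₂/V₁ = ln(z₂/z₀) / ln(z₁/z₀).
ln(140.0/0.000581) = 12.3924, ln(7.2/0.000581) = 9.4248
V₂ = 5.9 × 12.3924/9.4248 = 5.9 × 1.3149 = 7.7577 m/s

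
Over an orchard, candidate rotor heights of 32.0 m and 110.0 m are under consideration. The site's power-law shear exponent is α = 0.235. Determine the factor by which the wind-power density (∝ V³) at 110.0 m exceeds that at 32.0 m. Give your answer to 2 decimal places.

Speed ratio: V_B/V_A = (z_B/z_A)^α = (110.0/32.0)^0.235 = (3.4375)^0.235 = 1.33665
Power-density ratio: P_B/P_A = (V_B/V_A)³ = (1.33665)³ = 2.38809

2.39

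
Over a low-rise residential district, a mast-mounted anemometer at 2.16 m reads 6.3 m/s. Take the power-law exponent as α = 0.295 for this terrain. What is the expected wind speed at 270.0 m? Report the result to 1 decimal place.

Power-law profile: V₂ = V₁ · (z₂/z₁)^α
V₂ = 6.3 × (270.0/2.16)^0.295 = 6.3 × (125.0000)^0.295
    = 6.3 × 4.1552 = 26.1776 m/s

26.2 m/s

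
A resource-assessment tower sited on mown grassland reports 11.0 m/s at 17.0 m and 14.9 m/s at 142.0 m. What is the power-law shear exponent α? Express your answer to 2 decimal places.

Power law: V₂/V₁ = (z₂/z₁)^α ⇒ α = ln(V₂/V₁) / ln(z₂/z₁)
α = ln(14.9/11.0) / ln(142.0/17.0) = ln(1.3545) / ln(8.3529)
  = 0.30347 / 2.12261 = 0.14297

α ≈ 0.14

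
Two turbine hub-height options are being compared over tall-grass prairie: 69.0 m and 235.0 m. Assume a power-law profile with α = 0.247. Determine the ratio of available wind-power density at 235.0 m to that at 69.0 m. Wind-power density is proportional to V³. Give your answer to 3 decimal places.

Speed ratio: V_B/V_A = (z_B/z_A)^α = (235.0/69.0)^0.247 = (3.4058)^0.247 = 1.35350
Power-density ratio: P_B/P_A = (V_B/V_A)³ = (1.35350)³ = 2.47956

2.480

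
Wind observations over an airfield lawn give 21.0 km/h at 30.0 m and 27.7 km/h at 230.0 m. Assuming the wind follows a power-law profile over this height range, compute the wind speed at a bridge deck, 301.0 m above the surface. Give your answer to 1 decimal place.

28.7 km/h

First find α: α = ln(V₂/V₁)/ln(z₂/z₁) = ln(27.7/21.0)/ln(230.0/30.0) = 0.27691/2.03688 = 0.1359
Extrapolate from 230.0 m to 301.0 m: V₃ = 27.7 × (301.0/230.0)^0.1359 = 27.7 × 1.0373 = 28.7319 km/h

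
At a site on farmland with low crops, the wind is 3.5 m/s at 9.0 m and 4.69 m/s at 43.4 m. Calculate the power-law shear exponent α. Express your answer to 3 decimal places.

α ≈ 0.186

Power law: V₂/V₁ = (z₂/z₁)^α ⇒ α = ln(V₂/V₁) / ln(z₂/z₁)
α = ln(4.69/3.5) / ln(43.4/9.0) = ln(1.3400) / ln(4.8222)
  = 0.29267 / 1.57323 = 0.18603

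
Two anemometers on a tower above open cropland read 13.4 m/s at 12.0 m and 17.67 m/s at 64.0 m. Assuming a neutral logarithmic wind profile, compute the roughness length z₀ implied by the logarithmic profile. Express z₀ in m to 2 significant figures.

z₀ ≈ 0.063 m

Log law: V(z) ∝ ln(z/z₀). With r = V₁/V₂ = 13.4/17.67 = 0.75835,
r · ln(z₂/z₀) = ln(z₁/z₀) ⇒ ln z₀ = (ln z₁ − r·ln z₂)/(1 − r)
ln z₀ = (2.48491 − 0.75835×4.15888) / 0.24165 = -2.7683
z₀ = exp(-2.7683) = 0.06277 m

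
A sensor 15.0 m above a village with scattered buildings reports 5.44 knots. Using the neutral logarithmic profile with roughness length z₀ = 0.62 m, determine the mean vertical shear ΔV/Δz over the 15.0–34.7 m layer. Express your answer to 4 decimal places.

Log law: V₂ = V₁ · ln(z₂/z₀)/ln(z₁/z₀) = 5.44 × 4.0248/3.1861 = 6.8720 knots
ΔV/Δz = (6.8720 − 5.44)/(34.7 − 15.0) = 1.4320/19.7000 = 0.07269 knots/m

0.0727 knots/m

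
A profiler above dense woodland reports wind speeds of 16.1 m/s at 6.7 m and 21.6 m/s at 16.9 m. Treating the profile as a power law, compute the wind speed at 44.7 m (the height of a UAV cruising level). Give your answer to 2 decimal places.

First find α: α = ln(V₂/V₁)/ln(z₂/z₁) = ln(21.6/16.1)/ln(16.9/6.7) = 0.29387/0.92521 = 0.3176
Extrapolate from 16.9 m to 44.7 m: V₃ = 21.6 × (44.7/16.9)^0.3176 = 21.6 × 1.3620 = 29.4190 m/s

29.42 m/s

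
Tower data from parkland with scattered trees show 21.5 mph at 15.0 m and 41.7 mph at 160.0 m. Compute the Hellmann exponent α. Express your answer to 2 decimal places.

Power law: V₂/V₁ = (z₂/z₁)^α ⇒ α = ln(V₂/V₁) / ln(z₂/z₁)
α = ln(41.7/21.5) / ln(160.0/15.0) = ln(1.9395) / ln(10.6667)
  = 0.66245 / 2.36712 = 0.27985

α ≈ 0.28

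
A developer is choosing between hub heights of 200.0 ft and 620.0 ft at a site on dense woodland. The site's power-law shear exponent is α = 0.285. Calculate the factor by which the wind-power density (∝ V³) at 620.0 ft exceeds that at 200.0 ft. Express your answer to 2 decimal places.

Speed ratio: V_B/V_A = (z_B/z_A)^α = (620.0/200.0)^0.285 = (3.1000)^0.285 = 1.38051
Power-density ratio: P_B/P_A = (V_B/V_A)³ = (1.38051)³ = 2.63096

2.63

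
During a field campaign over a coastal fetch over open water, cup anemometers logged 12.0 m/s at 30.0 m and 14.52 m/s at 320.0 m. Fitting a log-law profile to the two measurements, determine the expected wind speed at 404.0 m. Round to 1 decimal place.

Log law: V ∝ ln(z/z₀). From the pair, with r = V₁/V₂ = 0.82645,
ln z₀ = (ln z₁ − r·ln z₂)/(1 − r) = (3.4012 − 0.82645×5.7683)/0.17355 = -7.8708 → z₀ = 0.0003817 m
V₃ = V₁ · ln(z₃/z₀)/ln(z₁/z₀) = 12.0 × 13.8722/11.2720 = 14.7681 m/s

14.8 m/s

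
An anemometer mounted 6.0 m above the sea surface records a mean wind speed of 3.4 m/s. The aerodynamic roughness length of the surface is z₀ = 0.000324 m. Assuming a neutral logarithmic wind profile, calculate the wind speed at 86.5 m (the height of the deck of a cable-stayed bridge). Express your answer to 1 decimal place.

Log law: V(z) ∝ ln(z/z₀), so V₂/V₁ = ln(z₂/z₀) / ln(z₁/z₀).
ln(86.5/0.000324) = 12.4949, ln(6.0/0.000324) = 9.8265
V₂ = 3.4 × 12.4949/9.8265 = 3.4 × 1.2715 = 4.3233 m/s

4.3 m/s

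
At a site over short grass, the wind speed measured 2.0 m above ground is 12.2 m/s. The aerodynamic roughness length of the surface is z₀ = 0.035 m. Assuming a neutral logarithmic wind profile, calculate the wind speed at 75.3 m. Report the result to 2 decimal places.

Log law: V(z) ∝ ln(z/z₀), so V₂/V₁ = ln(z₂/z₀) / ln(z₁/z₀).
ln(75.3/0.035) = 7.6739, ln(2.0/0.035) = 4.0456
V₂ = 12.2 × 7.6739/4.0456 = 12.2 × 1.8969 = 23.1418 m/s

23.14 m/s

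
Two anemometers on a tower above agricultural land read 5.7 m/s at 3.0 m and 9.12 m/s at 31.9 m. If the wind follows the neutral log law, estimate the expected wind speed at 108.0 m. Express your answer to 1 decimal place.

Log law: V ∝ ln(z/z₀). From the pair, with r = V₁/V₂ = 0.62500,
ln z₀ = (ln z₁ − r·ln z₂)/(1 − r) = (1.0986 − 0.62500×3.4626)/0.37500 = -2.8414 → z₀ = 0.05835 m
V₃ = V₁ · ln(z₃/z₀)/ln(z₁/z₀) = 5.7 × 7.5235/3.9400 = 10.8843 m/s

10.9 m/s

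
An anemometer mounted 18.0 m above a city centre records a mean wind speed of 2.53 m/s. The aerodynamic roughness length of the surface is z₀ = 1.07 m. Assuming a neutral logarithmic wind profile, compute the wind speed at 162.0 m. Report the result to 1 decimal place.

4.5 m/s

Log law: V(z) ∝ ln(z/z₀), so V₂/V₁ = ln(z₂/z₀) / ln(z₁/z₀).
ln(162.0/1.07) = 5.0199, ln(18.0/1.07) = 2.8227
V₂ = 2.53 × 5.0199/2.8227 = 2.53 × 1.7784 = 4.4994 m/s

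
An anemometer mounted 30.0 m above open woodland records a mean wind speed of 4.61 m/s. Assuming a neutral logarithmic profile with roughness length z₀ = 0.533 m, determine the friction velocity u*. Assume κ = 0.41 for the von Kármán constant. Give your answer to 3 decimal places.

u* ≈ 0.469 m/s

Log law: V(z) = (u*/κ) · ln(z/z₀) ⇒ u* = κ · V / ln(z/z₀)
u* = 0.41 × 4.61 / ln(30.0/0.533) = 0.41 × 4.61 / 4.0304
   = 1.8901 / 4.0304 = 0.4690 m/s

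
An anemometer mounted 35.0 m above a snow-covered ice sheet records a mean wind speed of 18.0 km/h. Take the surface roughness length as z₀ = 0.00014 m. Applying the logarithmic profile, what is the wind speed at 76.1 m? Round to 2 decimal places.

19.12 km/h

Log law: V(z) ∝ ln(z/z₀), so V₂/V₁ = ln(z₂/z₀) / ln(z₁/z₀).
ln(76.1/0.00014) = 13.2059, ln(35.0/0.00014) = 12.4292
V₂ = 18.0 × 13.2059/12.4292 = 18.0 × 1.0625 = 19.1248 km/h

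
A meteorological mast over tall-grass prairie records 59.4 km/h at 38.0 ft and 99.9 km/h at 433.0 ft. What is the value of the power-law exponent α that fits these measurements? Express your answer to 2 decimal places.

Power law: V₂/V₁ = (z₂/z₁)^α ⇒ α = ln(V₂/V₁) / ln(z₂/z₁)
α = ln(99.9/59.4) / ln(433.0/38.0) = ln(1.6818) / ln(11.3947)
  = 0.51988 / 2.43315 = 0.21366

α ≈ 0.21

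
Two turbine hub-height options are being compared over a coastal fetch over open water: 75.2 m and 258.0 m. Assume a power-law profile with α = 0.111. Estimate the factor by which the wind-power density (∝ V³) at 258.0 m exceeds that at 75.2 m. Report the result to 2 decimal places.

1.51

Speed ratio: V_B/V_A = (z_B/z_A)^α = (258.0/75.2)^0.111 = (3.4309)^0.111 = 1.14665
Power-density ratio: P_B/P_A = (V_B/V_A)³ = (1.14665)³ = 1.50761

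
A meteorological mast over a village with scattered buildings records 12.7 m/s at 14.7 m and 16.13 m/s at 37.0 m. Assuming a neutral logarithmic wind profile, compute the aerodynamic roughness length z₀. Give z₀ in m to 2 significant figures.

z₀ ≈ 0.48 m

Log law: V(z) ∝ ln(z/z₀). With r = V₁/V₂ = 12.7/16.13 = 0.78735,
r · ln(z₂/z₀) = ln(z₁/z₀) ⇒ ln z₀ = (ln z₁ − r·ln z₂)/(1 − r)
ln z₀ = (2.68785 − 0.78735×3.61092) / 0.21265 = -0.7299
z₀ = exp(-0.7299) = 0.4819 m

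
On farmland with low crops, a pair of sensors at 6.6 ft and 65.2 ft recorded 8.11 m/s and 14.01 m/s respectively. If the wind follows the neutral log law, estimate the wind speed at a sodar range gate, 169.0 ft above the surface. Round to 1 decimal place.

Log law: V ∝ ln(z/z₀). From the pair, with r = V₁/V₂ = 0.57887,
ln z₀ = (ln z₁ − r·ln z₂)/(1 − r) = (1.8871 − 0.57887×4.1775)/0.42113 = -1.2612 → z₀ = 0.2833 ft
V₃ = V₁ · ln(z₃/z₀)/ln(z₁/z₀) = 8.11 × 6.3911/3.1483 = 16.4635 m/s

16.5 m/s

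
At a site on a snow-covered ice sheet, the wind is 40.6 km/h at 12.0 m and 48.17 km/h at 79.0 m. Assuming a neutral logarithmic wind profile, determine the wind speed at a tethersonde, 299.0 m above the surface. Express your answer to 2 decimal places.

53.52 km/h

Log law: V ∝ ln(z/z₀). From the pair, with r = V₁/V₂ = 0.84285,
ln z₀ = (ln z₁ − r·ln z₂)/(1 − r) = (2.4849 − 0.84285×4.3694)/0.15715 = -7.6224 → z₀ = 0.0004894 m
V₃ = V₁ · ln(z₃/z₀)/ln(z₁/z₀) = 40.6 × 13.3229/10.1073 = 53.5165 km/h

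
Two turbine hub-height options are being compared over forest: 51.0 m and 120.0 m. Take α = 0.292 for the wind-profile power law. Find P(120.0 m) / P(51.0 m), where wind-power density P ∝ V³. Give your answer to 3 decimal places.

Speed ratio: V_B/V_A = (z_B/z_A)^α = (120.0/51.0)^0.292 = (2.3529)^0.292 = 1.28384
Power-density ratio: P_B/P_A = (V_B/V_A)³ = (1.28384)³ = 2.11608

2.116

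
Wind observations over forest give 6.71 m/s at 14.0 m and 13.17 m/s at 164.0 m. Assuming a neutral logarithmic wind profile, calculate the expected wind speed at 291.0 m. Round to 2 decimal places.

14.68 m/s

Log law: V ∝ ln(z/z₀). From the pair, with r = V₁/V₂ = 0.50949,
ln z₀ = (ln z₁ − r·ln z₂)/(1 − r) = (2.6391 − 0.50949×5.0999)/0.49051 = 0.0830 → z₀ = 1.087 m
V₃ = V₁ · ln(z₃/z₀)/ln(z₁/z₀) = 6.71 × 5.5903/2.5560 = 14.6754 m/s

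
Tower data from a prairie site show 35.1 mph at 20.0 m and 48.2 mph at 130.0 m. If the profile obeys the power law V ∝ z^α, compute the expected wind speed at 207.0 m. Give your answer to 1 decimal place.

52.2 mph

First find α: α = ln(V₂/V₁)/ln(z₂/z₁) = ln(48.2/35.1)/ln(130.0/20.0) = 0.31716/1.87180 = 0.1694
Extrapolate from 130.0 m to 207.0 m: V₃ = 48.2 × (207.0/130.0)^0.1694 = 48.2 × 1.0820 = 52.1529 mph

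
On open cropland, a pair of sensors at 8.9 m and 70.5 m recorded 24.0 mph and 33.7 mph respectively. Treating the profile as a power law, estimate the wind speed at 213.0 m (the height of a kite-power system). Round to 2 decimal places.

40.40 mph

First find α: α = ln(V₂/V₁)/ln(z₂/z₁) = ln(33.7/24.0)/ln(70.5/8.9) = 0.33944/2.06956 = 0.1640
Extrapolate from 70.5 m to 213.0 m: V₃ = 33.7 × (213.0/70.5)^0.1640 = 33.7 × 1.1988 = 40.4008 mph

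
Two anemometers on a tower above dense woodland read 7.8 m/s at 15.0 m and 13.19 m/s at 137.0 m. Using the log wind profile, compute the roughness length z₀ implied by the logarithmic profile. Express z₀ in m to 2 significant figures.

z₀ ≈ 0.61 m

Log law: V(z) ∝ ln(z/z₀). With r = V₁/V₂ = 7.8/13.19 = 0.59136,
r · ln(z₂/z₀) = ln(z₁/z₀) ⇒ ln z₀ = (ln z₁ − r·ln z₂)/(1 − r)
ln z₀ = (2.70805 − 0.59136×4.91998) / 0.40864 = -0.4929
z₀ = exp(-0.4929) = 0.6109 m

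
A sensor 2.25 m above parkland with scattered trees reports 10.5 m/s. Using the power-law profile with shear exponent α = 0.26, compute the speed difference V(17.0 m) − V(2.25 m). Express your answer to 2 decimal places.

Power law: V₂ = V₁ · (z₂/z₁)^α = 10.5 × (7.5556)^0.26 = 17.7639 m/s
ΔV = 17.7639 − 10.5 = 7.2639 m/s

7.26 m/s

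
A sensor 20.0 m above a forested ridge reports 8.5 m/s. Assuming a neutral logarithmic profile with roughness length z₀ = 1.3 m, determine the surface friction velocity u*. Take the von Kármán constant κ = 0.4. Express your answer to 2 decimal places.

Log law: V(z) = (u*/κ) · ln(z/z₀) ⇒ u* = κ · V / ln(z/z₀)
u* = 0.4 × 8.5 / ln(20.0/1.3) = 0.4 × 8.5 / 2.7334
   = 3.4000 / 2.7334 = 1.2439 m/s

u* ≈ 1.24 m/s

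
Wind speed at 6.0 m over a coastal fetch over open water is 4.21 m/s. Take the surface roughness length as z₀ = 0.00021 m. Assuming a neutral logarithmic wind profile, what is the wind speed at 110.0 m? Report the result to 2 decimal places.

Log law: V(z) ∝ ln(z/z₀), so V₂/V₁ = ln(z₂/z₀) / ln(z₁/z₀).
ln(110.0/0.00021) = 13.1689, ln(6.0/0.00021) = 10.2602
V₂ = 4.21 × 13.1689/10.2602 = 4.21 × 1.2835 = 5.4035 m/s

5.40 m/s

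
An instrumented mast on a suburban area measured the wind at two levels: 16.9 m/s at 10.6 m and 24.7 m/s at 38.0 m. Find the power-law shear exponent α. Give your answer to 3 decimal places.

Power law: V₂/V₁ = (z₂/z₁)^α ⇒ α = ln(V₂/V₁) / ln(z₂/z₁)
α = ln(24.7/16.9) / ln(38.0/10.6) = ln(1.4615) / ln(3.5849)
  = 0.37949 / 1.27673 = 0.29724

α ≈ 0.297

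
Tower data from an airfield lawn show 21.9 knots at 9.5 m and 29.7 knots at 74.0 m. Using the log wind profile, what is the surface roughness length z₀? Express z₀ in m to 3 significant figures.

z₀ ≈ 0.0298 m

Log law: V(z) ∝ ln(z/z₀). With r = V₁/V₂ = 21.9/29.7 = 0.73737,
r · ln(z₂/z₀) = ln(z₁/z₀) ⇒ ln z₀ = (ln z₁ − r·ln z₂)/(1 − r)
ln z₀ = (2.25129 − 0.73737×4.30407) / 0.26263 = -3.5123
z₀ = exp(-3.5123) = 0.02983 m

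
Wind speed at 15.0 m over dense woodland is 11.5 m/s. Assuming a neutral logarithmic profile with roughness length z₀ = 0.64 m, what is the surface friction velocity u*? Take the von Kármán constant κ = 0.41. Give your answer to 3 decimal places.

Log law: V(z) = (u*/κ) · ln(z/z₀) ⇒ u* = κ · V / ln(z/z₀)
u* = 0.41 × 11.5 / ln(15.0/0.64) = 0.41 × 11.5 / 3.1543
   = 4.7150 / 3.1543 = 1.4948 m/s

u* ≈ 1.495 m/s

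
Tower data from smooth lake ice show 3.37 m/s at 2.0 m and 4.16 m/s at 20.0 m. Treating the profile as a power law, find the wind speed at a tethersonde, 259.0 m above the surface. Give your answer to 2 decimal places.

5.26 m/s

First find α: α = ln(V₂/V₁)/ln(z₂/z₁) = ln(4.16/3.37)/ln(20.0/2.0) = 0.21060/2.30259 = 0.0915
Extrapolate from 20.0 m to 259.0 m: V₃ = 4.16 × (259.0/20.0)^0.0915 = 4.16 × 1.2640 = 5.2581 m/s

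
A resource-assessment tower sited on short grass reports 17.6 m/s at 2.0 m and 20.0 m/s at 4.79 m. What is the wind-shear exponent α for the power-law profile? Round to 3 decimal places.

Power law: V₂/V₁ = (z₂/z₁)^α ⇒ α = ln(V₂/V₁) / ln(z₂/z₁)
α = ln(20.0/17.6) / ln(4.79/2.0) = ln(1.1364) / ln(2.3950)
  = 0.12783 / 0.87338 = 0.14637

α ≈ 0.146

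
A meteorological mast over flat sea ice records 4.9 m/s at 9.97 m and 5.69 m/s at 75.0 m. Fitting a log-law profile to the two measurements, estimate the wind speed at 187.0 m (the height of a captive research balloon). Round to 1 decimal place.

Log law: V ∝ ln(z/z₀). From the pair, with r = V₁/V₂ = 0.86116,
ln z₀ = (ln z₁ − r·ln z₂)/(1 − r) = (2.2996 − 0.86116×4.3175)/0.13884 = -10.2166 → z₀ = 0.00003656 m
V₃ = V₁ · ln(z₃/z₀)/ln(z₁/z₀) = 4.9 × 15.4477/12.5161 = 6.0477 m/s

6.0 m/s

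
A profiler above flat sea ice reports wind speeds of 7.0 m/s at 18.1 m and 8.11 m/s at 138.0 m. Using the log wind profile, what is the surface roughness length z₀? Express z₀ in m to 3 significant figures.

z₀ ≈ 0.0000495 m

Log law: V(z) ∝ ln(z/z₀). With r = V₁/V₂ = 7.0/8.11 = 0.86313,
r · ln(z₂/z₀) = ln(z₁/z₀) ⇒ ln z₀ = (ln z₁ − r·ln z₂)/(1 − r)
ln z₀ = (2.89591 − 0.86313×4.92725) / 0.13687 = -9.9144
z₀ = exp(-9.9144) = 0.00004946 m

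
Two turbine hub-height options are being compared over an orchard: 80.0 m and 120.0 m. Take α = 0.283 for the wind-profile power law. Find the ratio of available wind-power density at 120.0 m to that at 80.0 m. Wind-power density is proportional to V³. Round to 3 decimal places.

1.411

Speed ratio: V_B/V_A = (z_B/z_A)^α = (120.0/80.0)^0.283 = (1.5000)^0.283 = 1.12159
Power-density ratio: P_B/P_A = (V_B/V_A)³ = (1.12159)³ = 1.41092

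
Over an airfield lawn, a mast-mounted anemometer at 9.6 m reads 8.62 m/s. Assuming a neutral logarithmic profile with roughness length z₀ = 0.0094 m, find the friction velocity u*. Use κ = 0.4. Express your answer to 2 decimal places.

Log law: V(z) = (u*/κ) · ln(z/z₀) ⇒ u* = κ · V / ln(z/z₀)
u* = 0.4 × 8.62 / ln(9.6/0.0094) = 0.4 × 8.62 / 6.9288
   = 3.4480 / 6.9288 = 0.4976 m/s

u* ≈ 0.50 m/s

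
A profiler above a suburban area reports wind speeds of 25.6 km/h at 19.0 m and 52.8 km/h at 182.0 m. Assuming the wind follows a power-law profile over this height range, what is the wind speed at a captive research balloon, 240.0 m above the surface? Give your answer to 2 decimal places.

57.69 km/h

First find α: α = ln(V₂/V₁)/ln(z₂/z₁) = ln(52.8/25.6)/ln(182.0/19.0) = 0.72392/2.25957 = 0.3204
Extrapolate from 182.0 m to 240.0 m: V₃ = 52.8 × (240.0/182.0)^0.3204 = 52.8 × 1.0927 = 57.6931 km/h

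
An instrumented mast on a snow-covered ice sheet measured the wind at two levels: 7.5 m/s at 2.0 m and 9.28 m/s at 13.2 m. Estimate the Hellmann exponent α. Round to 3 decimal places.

Power law: V₂/V₁ = (z₂/z₁)^α ⇒ α = ln(V₂/V₁) / ln(z₂/z₁)
α = ln(9.28/7.5) / ln(13.2/2.0) = ln(1.2373) / ln(6.6000)
  = 0.21296 / 1.88707 = 0.11285

α ≈ 0.113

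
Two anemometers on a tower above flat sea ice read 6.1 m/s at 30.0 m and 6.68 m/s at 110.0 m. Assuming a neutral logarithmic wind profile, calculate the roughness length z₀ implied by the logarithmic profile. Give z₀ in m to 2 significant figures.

Log law: V(z) ∝ ln(z/z₀). With r = V₁/V₂ = 6.1/6.68 = 0.91317,
r · ln(z₂/z₀) = ln(z₁/z₀) ⇒ ln z₀ = (ln z₁ − r·ln z₂)/(1 − r)
ln z₀ = (3.40120 − 0.91317×4.70048) / 0.08683 = -10.2637
z₀ = exp(-10.2637) = 0.00003488 m

z₀ ≈ 0.000035 m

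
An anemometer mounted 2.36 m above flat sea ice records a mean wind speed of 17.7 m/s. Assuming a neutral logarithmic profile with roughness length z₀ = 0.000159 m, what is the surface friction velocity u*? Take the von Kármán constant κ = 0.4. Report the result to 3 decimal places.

u* ≈ 0.737 m/s

Log law: V(z) = (u*/κ) · ln(z/z₀) ⇒ u* = κ · V / ln(z/z₀)
u* = 0.4 × 17.7 / ln(2.36/0.000159) = 0.4 × 17.7 / 9.6053
   = 7.0800 / 9.6053 = 0.7371 m/s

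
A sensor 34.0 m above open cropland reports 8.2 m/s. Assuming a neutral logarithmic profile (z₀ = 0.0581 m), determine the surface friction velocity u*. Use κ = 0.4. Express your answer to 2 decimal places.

u* ≈ 0.51 m/s

Log law: V(z) = (u*/κ) · ln(z/z₀) ⇒ u* = κ · V / ln(z/z₀)
u* = 0.4 × 8.2 / ln(34.0/0.0581) = 0.4 × 8.2 / 6.3720
   = 3.2800 / 6.3720 = 0.5148 m/s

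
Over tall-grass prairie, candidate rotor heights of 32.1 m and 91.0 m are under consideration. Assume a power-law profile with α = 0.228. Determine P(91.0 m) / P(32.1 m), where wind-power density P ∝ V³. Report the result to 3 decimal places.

Speed ratio: V_B/V_A = (z_B/z_A)^α = (91.0/32.1)^0.228 = (2.8349)^0.228 = 1.26817
Power-density ratio: P_B/P_A = (V_B/V_A)³ = (1.26817)³ = 2.03955

2.040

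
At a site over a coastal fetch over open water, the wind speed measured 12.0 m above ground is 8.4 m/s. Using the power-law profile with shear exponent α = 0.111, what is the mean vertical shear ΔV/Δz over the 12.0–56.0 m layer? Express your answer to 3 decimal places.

Power law: V₂ = V₁ · (z₂/z₁)^α = 8.4 × (4.6667)^0.111 = 9.9664 m/s
ΔV/Δz = (9.9664 − 8.4)/(56.0 − 12.0) = 1.5664/44.0000 = 0.03560 m/s/m

0.036 m/s/m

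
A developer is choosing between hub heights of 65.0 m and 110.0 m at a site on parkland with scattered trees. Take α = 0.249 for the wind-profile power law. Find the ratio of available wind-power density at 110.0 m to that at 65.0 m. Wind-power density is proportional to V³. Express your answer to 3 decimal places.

1.481

Speed ratio: V_B/V_A = (z_B/z_A)^α = (110.0/65.0)^0.249 = (1.6923)^0.249 = 1.13996
Power-density ratio: P_B/P_A = (V_B/V_A)³ = (1.13996)³ = 1.48141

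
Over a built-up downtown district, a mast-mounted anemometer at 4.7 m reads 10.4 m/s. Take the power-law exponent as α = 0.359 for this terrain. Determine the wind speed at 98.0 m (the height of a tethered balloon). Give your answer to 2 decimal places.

Power-law profile: V₂ = V₁ · (z₂/z₁)^α
V₂ = 10.4 × (98.0/4.7)^0.359 = 10.4 × (20.8511)^0.359
    = 10.4 × 2.9755 = 30.9457 m/s

30.95 m/s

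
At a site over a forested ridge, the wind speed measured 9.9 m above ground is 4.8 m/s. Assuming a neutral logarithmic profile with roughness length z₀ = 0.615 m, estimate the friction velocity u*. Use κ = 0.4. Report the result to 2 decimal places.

Log law: V(z) = (u*/κ) · ln(z/z₀) ⇒ u* = κ · V / ln(z/z₀)
u* = 0.4 × 4.8 / ln(9.9/0.615) = 0.4 × 4.8 / 2.7787
   = 1.9200 / 2.7787 = 0.6910 m/s

u* ≈ 0.69 m/s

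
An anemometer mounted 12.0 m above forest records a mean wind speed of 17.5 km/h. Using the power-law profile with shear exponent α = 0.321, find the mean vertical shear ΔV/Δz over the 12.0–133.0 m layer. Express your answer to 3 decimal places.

0.168 km/h/m

Power law: V₂ = V₁ · (z₂/z₁)^α = 17.5 × (11.0833)^0.321 = 37.8771 km/h
ΔV/Δz = (37.8771 − 17.5)/(133.0 − 12.0) = 20.3771/121.0000 = 0.16841 km/h/m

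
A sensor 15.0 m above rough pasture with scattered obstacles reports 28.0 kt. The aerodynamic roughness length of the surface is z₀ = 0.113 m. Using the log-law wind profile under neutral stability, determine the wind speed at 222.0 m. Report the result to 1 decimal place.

43.4 kt

Log law: V(z) ∝ ln(z/z₀), so V₂/V₁ = ln(z₂/z₀) / ln(z₁/z₀).
ln(222.0/0.113) = 7.5830, ln(15.0/0.113) = 4.8884
V₂ = 28.0 × 7.5830/4.8884 = 28.0 × 1.5512 = 43.4344 kt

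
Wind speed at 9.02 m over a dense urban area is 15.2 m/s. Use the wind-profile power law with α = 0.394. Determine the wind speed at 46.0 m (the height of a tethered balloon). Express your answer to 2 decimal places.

28.88 m/s

Power-law profile: V₂ = V₁ · (z₂/z₁)^α
V₂ = 15.2 × (46.0/9.02)^0.394 = 15.2 × (5.0998)^0.394
    = 15.2 × 1.9001 = 28.8814 m/s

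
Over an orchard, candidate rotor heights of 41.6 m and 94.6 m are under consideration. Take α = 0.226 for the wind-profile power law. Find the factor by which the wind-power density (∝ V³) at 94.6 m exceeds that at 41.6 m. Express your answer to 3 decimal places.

Speed ratio: V_B/V_A = (z_B/z_A)^α = (94.6/41.6)^0.226 = (2.2740)^0.226 = 1.20403
Power-density ratio: P_B/P_A = (V_B/V_A)³ = (1.20403)³ = 1.74546

1.745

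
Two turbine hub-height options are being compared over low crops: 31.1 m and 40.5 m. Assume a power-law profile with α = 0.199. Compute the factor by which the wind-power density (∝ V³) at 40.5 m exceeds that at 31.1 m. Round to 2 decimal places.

1.17

Speed ratio: V_B/V_A = (z_B/z_A)^α = (40.5/31.1)^0.199 = (1.3023)^0.199 = 1.05396
Power-density ratio: P_B/P_A = (V_B/V_A)³ = (1.05396)³ = 1.17077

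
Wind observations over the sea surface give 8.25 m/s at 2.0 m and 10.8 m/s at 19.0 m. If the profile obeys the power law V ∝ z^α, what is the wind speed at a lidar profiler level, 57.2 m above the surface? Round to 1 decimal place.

First find α: α = ln(V₂/V₁)/ln(z₂/z₁) = ln(10.8/8.25)/ln(19.0/2.0) = 0.26933/2.25129 = 0.1196
Extrapolate from 19.0 m to 57.2 m: V₃ = 10.8 × (57.2/19.0)^0.1196 = 10.8 × 1.1409 = 12.3221 m/s

12.3 m/s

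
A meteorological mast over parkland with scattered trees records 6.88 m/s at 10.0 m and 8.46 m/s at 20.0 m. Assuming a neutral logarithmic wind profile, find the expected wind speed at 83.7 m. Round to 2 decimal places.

Log law: V ∝ ln(z/z₀). From the pair, with r = V₁/V₂ = 0.81324,
ln z₀ = (ln z₁ − r·ln z₂)/(1 − r) = (2.3026 − 0.81324×2.9957)/0.18676 = -0.7157 → z₀ = 0.4889 m
V₃ = V₁ · ln(z₃/z₀)/ln(z₁/z₀) = 6.88 × 5.1429/3.0183 = 11.7231 m/s

11.72 m/s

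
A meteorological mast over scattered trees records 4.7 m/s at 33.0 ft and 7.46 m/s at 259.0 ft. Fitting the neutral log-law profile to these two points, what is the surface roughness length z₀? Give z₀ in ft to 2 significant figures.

z₀ ≈ 0.99 ft

Log law: V(z) ∝ ln(z/z₀). With r = V₁/V₂ = 4.7/7.46 = 0.63003,
r · ln(z₂/z₀) = ln(z₁/z₀) ⇒ ln z₀ = (ln z₁ − r·ln z₂)/(1 − r)
ln z₀ = (3.49651 − 0.63003×5.55683) / 0.36997 = -0.0120
z₀ = exp(-0.0120) = 0.9881 ft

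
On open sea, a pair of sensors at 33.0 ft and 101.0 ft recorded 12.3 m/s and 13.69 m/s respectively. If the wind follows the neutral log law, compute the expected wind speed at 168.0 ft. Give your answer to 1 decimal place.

Log law: V ∝ ln(z/z₀). From the pair, with r = V₁/V₂ = 0.89847,
ln z₀ = (ln z₁ − r·ln z₂)/(1 − r) = (3.4965 − 0.89847×4.6151)/0.10153 = -6.4020 → z₀ = 0.001658 ft
V₃ = V₁ · ln(z₃/z₀)/ln(z₁/z₀) = 12.3 × 11.5260/9.8985 = 14.3223 m/s

14.3 m/s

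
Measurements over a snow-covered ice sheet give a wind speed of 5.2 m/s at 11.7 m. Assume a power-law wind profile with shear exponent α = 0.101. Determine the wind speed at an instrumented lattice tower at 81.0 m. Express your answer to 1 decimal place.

6.3 m/s

Power-law profile: V₂ = V₁ · (z₂/z₁)^α
V₂ = 5.2 × (81.0/11.7)^0.101 = 5.2 × (6.9231)^0.101
    = 5.2 × 1.2158 = 6.3223 m/s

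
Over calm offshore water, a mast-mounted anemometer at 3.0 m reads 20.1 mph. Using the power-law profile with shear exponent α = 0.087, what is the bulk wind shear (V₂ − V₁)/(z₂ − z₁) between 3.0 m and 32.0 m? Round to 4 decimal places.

Power law: V₂ = V₁ · (z₂/z₁)^α = 20.1 × (10.6667)^0.087 = 24.6965 mph
ΔV/Δz = (24.6965 − 20.1)/(32.0 − 3.0) = 4.5965/29.0000 = 0.15850 mph/m

0.1585 mph/m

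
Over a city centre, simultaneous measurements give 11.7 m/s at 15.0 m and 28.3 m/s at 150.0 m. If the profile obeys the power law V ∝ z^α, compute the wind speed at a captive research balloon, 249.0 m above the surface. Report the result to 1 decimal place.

First find α: α = ln(V₂/V₁)/ln(z₂/z₁) = ln(28.3/11.7)/ln(150.0/15.0) = 0.88327/2.30259 = 0.3836
Extrapolate from 150.0 m to 249.0 m: V₃ = 28.3 × (249.0/150.0)^0.3836 = 28.3 × 1.2146 = 34.3732 m/s

34.4 m/s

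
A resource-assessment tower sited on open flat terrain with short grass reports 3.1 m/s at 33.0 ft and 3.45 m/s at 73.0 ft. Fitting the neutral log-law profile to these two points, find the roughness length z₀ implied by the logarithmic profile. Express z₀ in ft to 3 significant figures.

z₀ ≈ 0.0291 ft

Log law: V(z) ∝ ln(z/z₀). With r = V₁/V₂ = 3.1/3.45 = 0.89855,
r · ln(z₂/z₀) = ln(z₁/z₀) ⇒ ln z₀ = (ln z₁ − r·ln z₂)/(1 − r)
ln z₀ = (3.49651 − 0.89855×4.29046) / 0.10145 = -3.5356
z₀ = exp(-3.5356) = 0.02914 ft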